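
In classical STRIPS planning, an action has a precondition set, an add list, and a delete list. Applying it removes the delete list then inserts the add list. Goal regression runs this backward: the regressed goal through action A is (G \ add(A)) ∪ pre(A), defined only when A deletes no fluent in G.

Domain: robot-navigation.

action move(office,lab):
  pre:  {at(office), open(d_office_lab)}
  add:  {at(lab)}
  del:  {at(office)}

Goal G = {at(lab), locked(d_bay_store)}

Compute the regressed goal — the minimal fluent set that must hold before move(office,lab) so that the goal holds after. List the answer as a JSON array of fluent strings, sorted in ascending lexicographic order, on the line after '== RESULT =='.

Regress:
  G ∩ del = {}  (empty — regression defined)
  G \ add = {at(lab), locked(d_bay_store)} \ {at(lab)} = {locked(d_bay_store)}
  ∪ pre   = {locked(d_bay_store)} ∪ {at(office), open(d_office_lab)}
          = {at(office), locked(d_bay_store), open(d_office_lab)}

== RESULT ==
["at(office)", "locked(d_bay_store)", "open(d_office_lab)"]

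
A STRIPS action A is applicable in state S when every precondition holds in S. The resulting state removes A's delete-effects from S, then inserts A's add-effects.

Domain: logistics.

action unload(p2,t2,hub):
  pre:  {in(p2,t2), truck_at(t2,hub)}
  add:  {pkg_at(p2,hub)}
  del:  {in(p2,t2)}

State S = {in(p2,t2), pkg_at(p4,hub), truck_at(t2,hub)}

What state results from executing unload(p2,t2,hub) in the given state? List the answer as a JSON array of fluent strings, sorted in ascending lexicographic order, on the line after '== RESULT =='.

Compute (S \ del) ∪ add:
  pre ⊆ S: {in(p2,t2), truck_at(t2,hub)} ⊆ S  — applicable
  S \ del = {pkg_at(p4,hub), truck_at(t2,hub)}
  ∪ add   = {pkg_at(p2,hub), pkg_at(p4,hub), truck_at(t2,hub)}

== RESULT ==
["pkg_at(p2,hub)", "pkg_at(p4,hub)", "truck_at(t2,hub)"]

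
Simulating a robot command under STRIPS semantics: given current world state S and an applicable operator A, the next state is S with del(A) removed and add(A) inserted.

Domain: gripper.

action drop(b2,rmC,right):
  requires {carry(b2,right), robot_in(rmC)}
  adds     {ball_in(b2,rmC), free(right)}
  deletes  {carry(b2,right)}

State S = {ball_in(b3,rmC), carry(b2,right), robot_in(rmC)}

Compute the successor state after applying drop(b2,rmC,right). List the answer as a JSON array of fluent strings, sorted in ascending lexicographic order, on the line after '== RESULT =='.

Progress:
  pre ⊆ S: {carry(b2,right), robot_in(rmC)} ⊆ S  — applicable
  S \ del = {ball_in(b3,rmC), robot_in(rmC)}
  ∪ add   = {ball_in(b2,rmC), ball_in(b3,rmC), free(right), robot_in(rmC)}

== RESULT ==
["ball_in(b2,rmC)", "ball_in(b3,rmC)", "free(right)", "robot_in(rmC)"]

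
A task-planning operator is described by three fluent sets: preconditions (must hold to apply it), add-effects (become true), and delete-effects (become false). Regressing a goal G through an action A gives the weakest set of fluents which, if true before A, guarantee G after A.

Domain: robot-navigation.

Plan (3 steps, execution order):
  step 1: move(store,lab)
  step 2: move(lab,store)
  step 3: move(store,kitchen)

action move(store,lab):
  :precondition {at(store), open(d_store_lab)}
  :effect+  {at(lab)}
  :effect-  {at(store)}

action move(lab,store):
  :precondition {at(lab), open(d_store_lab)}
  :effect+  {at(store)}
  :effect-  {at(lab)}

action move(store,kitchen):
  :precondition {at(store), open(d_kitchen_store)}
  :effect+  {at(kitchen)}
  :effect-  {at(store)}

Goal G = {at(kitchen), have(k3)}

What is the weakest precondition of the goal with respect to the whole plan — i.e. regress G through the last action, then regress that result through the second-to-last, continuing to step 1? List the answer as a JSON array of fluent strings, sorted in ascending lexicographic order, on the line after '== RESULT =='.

Regress step by step:
  through step 3 (move(store,kitchen)): drop {at(kitchen)}, keep {have(k3)}, require {at(store), open(d_kitchen_store)}
    → {at(store), have(k3), open(d_kitchen_store)}
  through step 2 (move(lab,store)): drop {at(store)}, keep {have(k3), open(d_kitchen_store)}, require {at(lab), open(d_store_lab)}
    → {at(lab), have(k3), open(d_kitchen_store), open(d_store_lab)}
  through step 1 (move(store,lab)): drop {at(lab)}, keep {have(k3), open(d_kitchen_store), open(d_store_lab)}, require {at(store), open(d_store_lab)}
    → {at(store), have(k3), open(d_kitchen_store), open(d_store_lab)}

== RESULT ==
["at(store)", "have(k3)", "open(d_kitchen_store)", "open(d_store_lab)"]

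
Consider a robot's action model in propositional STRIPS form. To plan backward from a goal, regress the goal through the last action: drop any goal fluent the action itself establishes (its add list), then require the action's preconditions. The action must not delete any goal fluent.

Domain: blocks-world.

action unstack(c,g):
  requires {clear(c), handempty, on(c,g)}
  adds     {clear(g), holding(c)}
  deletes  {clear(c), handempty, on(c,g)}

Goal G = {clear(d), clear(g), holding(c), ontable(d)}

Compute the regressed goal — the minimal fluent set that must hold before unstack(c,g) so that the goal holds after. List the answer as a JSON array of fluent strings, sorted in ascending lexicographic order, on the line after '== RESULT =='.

Compute (G \ add) ∪ pre:
  G ∩ del = {}  (empty — regression defined)
  G \ add = {clear(d), clear(g), holding(c), ontable(d)} \ {clear(g), holding(c)} = {clear(d), ontable(d)}
  ∪ pre   = {clear(d), ontable(d)} ∪ {clear(c), handempty, on(c,g)}
          = {clear(c), clear(d), handempty, on(c,g), ontable(d)}

== RESULT ==
["clear(c)", "clear(d)", "handempty", "on(c,g)", "ontable(d)"]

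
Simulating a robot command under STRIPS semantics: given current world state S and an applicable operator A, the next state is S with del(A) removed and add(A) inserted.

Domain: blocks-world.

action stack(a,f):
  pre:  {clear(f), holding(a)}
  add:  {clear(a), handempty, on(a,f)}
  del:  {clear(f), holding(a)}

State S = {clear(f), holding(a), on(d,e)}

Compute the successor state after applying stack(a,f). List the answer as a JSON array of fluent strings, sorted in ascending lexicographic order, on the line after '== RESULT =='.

Compute (S \ del) ∪ add:
  pre ⊆ S: {clear(f), holding(a)} ⊆ S  — applicable
  S \ del = {on(d,e)}
  ∪ add   = {clear(a), handempty, on(a,f), on(d,e)}

== RESULT ==
["clear(a)", "handempty", "on(a,f)", "on(d,e)"]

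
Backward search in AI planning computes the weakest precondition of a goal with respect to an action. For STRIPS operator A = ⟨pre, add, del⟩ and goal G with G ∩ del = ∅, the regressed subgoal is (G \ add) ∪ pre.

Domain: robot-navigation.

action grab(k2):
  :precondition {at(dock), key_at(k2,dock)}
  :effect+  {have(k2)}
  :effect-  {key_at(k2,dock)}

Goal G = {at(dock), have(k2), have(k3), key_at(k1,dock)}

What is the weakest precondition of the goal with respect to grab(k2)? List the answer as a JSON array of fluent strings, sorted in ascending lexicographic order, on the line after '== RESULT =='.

Regress:
  G ∩ del = {}  (empty — regression defined)
  G \ add = {at(dock), have(k2), have(k3), key_at(k1,dock)} \ {have(k2)} = {at(dock), have(k3), key_at(k1,dock)}
  ∪ pre   = {at(dock), have(k3), key_at(k1,dock)} ∪ {at(dock), key_at(k2,dock)}
          = {at(dock), have(k3), key_at(k1,dock), key_at(k2,dock)}

== RESULT ==
["at(dock)", "have(k3)", "key_at(k1,dock)", "key_at(k2,dock)"]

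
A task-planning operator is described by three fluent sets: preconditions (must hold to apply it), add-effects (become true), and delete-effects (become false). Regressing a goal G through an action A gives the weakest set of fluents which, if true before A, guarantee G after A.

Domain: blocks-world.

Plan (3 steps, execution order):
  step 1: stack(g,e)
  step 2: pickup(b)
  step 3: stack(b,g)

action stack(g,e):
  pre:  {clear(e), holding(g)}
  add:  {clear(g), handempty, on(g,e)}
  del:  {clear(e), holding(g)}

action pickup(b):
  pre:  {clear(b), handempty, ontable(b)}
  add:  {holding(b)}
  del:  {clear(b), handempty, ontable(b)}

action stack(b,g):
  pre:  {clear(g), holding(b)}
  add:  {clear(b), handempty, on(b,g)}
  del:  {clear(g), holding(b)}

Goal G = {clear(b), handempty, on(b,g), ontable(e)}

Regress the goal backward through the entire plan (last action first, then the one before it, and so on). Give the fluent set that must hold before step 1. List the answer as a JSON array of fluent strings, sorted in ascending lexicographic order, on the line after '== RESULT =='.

Regress step by step:
  through step 3 (stack(b,g)): drop {clear(b), handempty, on(b,g)}, keep {ontable(e)}, require {clear(g), holding(b)}
    → {clear(g), holding(b), ontable(e)}
  through step 2 (pickup(b)): drop {holding(b)}, keep {clear(g), ontable(e)}, require {clear(b), handempty, ontable(b)}
    → {clear(b), clear(g), handempty, ontable(b), ontable(e)}
  through step 1 (stack(g,e)): drop {clear(g), handempty}, keep {clear(b), ontable(b), ontable(e)}, require {clear(e), holding(g)}
    → {clear(b), clear(e), holding(g), ontable(b), ontable(e)}

== RESULT ==
["clear(b)", "clear(e)", "holding(g)", "ontable(b)", "ontable(e)"]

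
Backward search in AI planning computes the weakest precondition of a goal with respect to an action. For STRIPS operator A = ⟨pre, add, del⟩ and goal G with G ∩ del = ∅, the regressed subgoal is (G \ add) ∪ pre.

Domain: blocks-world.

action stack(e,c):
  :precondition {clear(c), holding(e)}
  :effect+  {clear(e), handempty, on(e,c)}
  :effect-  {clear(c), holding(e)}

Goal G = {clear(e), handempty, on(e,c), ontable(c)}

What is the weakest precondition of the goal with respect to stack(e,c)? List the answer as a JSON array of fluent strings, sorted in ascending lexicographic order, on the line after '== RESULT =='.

Regress:
  G ∩ del = {}  (empty — regression defined)
  G \ add = {clear(e), handempty, on(e,c), ontable(c)} \ {clear(e), handempty, on(e,c)} = {ontable(c)}
  ∪ pre   = {ontable(c)} ∪ {clear(c), holding(e)}
          = {clear(c), holding(e), ontable(c)}

== RESULT ==
["clear(c)", "holding(e)", "ontable(c)"]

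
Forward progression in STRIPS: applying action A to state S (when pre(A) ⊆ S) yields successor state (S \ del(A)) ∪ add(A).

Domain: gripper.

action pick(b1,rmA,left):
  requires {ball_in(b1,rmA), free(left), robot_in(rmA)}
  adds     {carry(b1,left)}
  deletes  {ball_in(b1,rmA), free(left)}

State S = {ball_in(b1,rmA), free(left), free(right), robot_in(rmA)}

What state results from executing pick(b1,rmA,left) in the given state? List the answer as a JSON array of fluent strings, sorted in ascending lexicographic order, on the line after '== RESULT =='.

Progress:
  pre ⊆ S: {ball_in(b1,rmA), free(left), robot_in(rmA)} ⊆ S  — applicable
  S \ del = {free(right), robot_in(rmA)}
  ∪ add   = {carry(b1,left), free(right), robot_in(rmA)}

== RESULT ==
["carry(b1,left)", "free(right)", "robot_in(rmA)"]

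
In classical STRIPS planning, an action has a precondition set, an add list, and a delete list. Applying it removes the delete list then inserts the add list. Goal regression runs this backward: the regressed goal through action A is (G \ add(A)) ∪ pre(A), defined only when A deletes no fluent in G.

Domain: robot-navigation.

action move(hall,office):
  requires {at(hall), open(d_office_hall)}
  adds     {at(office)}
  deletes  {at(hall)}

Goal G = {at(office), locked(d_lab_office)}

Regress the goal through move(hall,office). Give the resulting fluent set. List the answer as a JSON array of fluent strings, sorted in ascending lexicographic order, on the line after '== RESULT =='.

Compute (G \ add) ∪ pre:
  G ∩ del = {}  (empty — regression defined)
  G \ add = {at(office), locked(d_lab_office)} \ {at(office)} = {locked(d_lab_office)}
  ∪ pre   = {locked(d_lab_office)} ∪ {at(hall), open(d_office_hall)}
          = {at(hall), locked(d_lab_office), open(d_office_hall)}

== RESULT ==
["at(hall)", "locked(d_lab_office)", "open(d_office_hall)"]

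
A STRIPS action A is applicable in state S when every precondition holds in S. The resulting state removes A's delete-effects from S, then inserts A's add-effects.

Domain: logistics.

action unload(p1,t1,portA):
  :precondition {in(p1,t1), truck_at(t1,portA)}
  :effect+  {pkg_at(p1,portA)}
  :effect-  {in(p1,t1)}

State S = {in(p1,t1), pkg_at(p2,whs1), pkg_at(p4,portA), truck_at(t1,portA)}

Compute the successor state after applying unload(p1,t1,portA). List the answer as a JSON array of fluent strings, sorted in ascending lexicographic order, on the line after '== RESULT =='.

Compute (S \ del) ∪ add:
  pre ⊆ S: {in(p1,t1), truck_at(t1,portA)} ⊆ S  — applicable
  S \ del = {pkg_at(p2,whs1), pkg_at(p4,portA), truck_at(t1,portA)}
  ∪ add   = {pkg_at(p1,portA), pkg_at(p2,whs1), pkg_at(p4,portA), truck_at(t1,portA)}

== RESULT ==
["pkg_at(p1,portA)", "pkg_at(p2,whs1)", "pkg_at(p4,portA)", "truck_at(t1,portA)"]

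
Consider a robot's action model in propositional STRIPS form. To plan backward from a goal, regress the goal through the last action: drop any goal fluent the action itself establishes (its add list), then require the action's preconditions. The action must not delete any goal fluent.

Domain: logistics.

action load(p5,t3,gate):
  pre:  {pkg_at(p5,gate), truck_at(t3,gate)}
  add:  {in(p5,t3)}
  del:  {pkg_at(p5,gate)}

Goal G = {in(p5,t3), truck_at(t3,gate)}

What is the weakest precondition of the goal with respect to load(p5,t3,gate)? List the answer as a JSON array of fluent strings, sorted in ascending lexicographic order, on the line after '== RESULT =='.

Regress:
  G ∩ del = {}  (empty — regression defined)
  G \ add = {in(p5,t3), truck_at(t3,gate)} \ {in(p5,t3)} = {truck_at(t3,gate)}
  ∪ pre   = {truck_at(t3,gate)} ∪ {pkg_at(p5,gate), truck_at(t3,gate)}
          = {pkg_at(p5,gate), truck_at(t3,gate)}

== RESULT ==
["pkg_at(p5,gate)", "truck_at(t3,gate)"]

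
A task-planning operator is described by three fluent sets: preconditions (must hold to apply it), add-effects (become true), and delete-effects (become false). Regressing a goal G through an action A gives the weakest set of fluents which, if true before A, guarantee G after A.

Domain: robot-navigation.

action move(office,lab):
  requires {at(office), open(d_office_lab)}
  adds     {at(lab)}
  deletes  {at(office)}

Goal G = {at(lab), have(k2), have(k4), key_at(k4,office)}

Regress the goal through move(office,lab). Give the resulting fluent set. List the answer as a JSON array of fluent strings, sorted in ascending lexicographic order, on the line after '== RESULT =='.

Compute (G \ add) ∪ pre:
  G ∩ del = {}  (empty — regression defined)
  G \ add = {at(lab), have(k2), have(k4), key_at(k4,office)} \ {at(lab)} = {have(k2), have(k4), key_at(k4,office)}
  ∪ pre   = {have(k2), have(k4), key_at(k4,office)} ∪ {at(office), open(d_office_lab)}
          = {at(office), have(k2), have(k4), key_at(k4,office), open(d_office_lab)}

== RESULT ==
["at(office)", "have(k2)", "have(k4)", "key_at(k4,office)", "open(d_office_lab)"]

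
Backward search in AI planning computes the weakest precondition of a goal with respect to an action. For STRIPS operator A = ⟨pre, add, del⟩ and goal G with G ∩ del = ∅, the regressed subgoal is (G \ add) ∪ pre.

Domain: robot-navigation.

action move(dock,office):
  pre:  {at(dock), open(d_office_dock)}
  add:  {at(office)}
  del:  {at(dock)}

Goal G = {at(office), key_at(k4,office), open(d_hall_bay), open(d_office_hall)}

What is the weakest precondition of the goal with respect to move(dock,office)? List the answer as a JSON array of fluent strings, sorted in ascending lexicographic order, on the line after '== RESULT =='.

Compute (G \ add) ∪ pre:
  G ∩ del = {}  (empty — regression defined)
  G \ add = {at(office), key_at(k4,office), open(d_hall_bay), open(d_office_hall)} \ {at(office)} = {key_at(k4,office), open(d_hall_bay), open(d_office_hall)}
  ∪ pre   = {key_at(k4,office), open(d_hall_bay), open(d_office_hall)} ∪ {at(dock), open(d_office_dock)}
          = {at(dock), key_at(k4,office), open(d_hall_bay), open(d_office_dock), open(d_office_hall)}

== RESULT ==
["at(dock)", "key_at(k4,office)", "open(d_hall_bay)", "open(d_office_dock)", "open(d_office_hall)"]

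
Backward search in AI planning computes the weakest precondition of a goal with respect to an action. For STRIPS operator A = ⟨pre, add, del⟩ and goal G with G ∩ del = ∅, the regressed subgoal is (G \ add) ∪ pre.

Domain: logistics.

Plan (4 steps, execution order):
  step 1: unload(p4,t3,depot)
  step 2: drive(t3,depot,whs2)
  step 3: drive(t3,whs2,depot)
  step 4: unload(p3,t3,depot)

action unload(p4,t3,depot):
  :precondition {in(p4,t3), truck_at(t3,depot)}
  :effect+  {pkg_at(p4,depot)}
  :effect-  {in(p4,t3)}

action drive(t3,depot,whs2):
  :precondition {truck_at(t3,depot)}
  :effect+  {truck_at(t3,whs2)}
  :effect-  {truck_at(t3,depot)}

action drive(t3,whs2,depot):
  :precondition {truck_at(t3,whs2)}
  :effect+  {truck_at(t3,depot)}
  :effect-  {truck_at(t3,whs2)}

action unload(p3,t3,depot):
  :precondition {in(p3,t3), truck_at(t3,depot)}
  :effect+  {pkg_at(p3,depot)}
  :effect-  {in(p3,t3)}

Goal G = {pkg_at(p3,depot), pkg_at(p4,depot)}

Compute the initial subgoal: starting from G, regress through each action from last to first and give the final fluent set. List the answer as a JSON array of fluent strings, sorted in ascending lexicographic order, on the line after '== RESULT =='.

Work backward from the goal:
  through step 4 (unload(p3,t3,depot)): drop {pkg_at(p3,depot)}, keep {pkg_at(p4,depot)}, require {in(p3,t3), truck_at(t3,depot)}
    → {in(p3,t3), pkg_at(p4,depot), truck_at(t3,depot)}
  through step 3 (drive(t3,whs2,depot)): drop {truck_at(t3,depot)}, keep {in(p3,t3), pkg_at(p4,depot)}, require {truck_at(t3,whs2)}
    → {in(p3,t3), pkg_at(p4,depot), truck_at(t3,whs2)}
  through step 2 (drive(t3,depot,whs2)): drop {truck_at(t3,whs2)}, keep {in(p3,t3), pkg_at(p4,depot)}, require {truck_at(t3,depot)}
    → {in(p3,t3), pkg_at(p4,depot), truck_at(t3,depot)}
  through step 1 (unload(p4,t3,depot)): drop {pkg_at(p4,depot)}, keep {in(p3,t3), truck_at(t3,depot)}, require {in(p4,t3), truck_at(t3,depot)}
    → {in(p3,t3), in(p4,t3), truck_at(t3,depot)}

== RESULT ==
["in(p3,t3)", "in(p4,t3)", "truck_at(t3,depot)"]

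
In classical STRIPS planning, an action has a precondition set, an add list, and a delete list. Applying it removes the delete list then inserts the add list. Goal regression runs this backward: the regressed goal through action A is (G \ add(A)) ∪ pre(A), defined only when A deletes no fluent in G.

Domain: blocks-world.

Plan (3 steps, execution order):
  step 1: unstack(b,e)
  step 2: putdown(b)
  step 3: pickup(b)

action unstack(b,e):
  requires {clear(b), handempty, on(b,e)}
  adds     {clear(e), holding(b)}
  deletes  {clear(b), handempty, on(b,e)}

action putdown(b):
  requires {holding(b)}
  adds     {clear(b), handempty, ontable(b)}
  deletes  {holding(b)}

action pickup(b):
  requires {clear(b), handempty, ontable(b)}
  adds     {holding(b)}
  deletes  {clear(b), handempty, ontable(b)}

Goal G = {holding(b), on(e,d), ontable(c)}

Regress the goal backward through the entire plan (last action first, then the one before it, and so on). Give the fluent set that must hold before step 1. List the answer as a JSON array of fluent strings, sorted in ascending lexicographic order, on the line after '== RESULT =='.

Work backward from the goal:
  through step 3 (pickup(b)): drop {holding(b)}, keep {on(e,d), ontable(c)}, require {clear(b), handempty, ontable(b)}
    → {clear(b), handempty, on(e,d), ontable(b), ontable(c)}
  through step 2 (putdown(b)): drop {clear(b), handempty, ontable(b)}, keep {on(e,d), ontable(c)}, require {holding(b)}
    → {holding(b), on(e,d), ontable(c)}
  through step 1 (unstack(b,e)): drop {holding(b)}, keep {on(e,d), ontable(c)}, require {clear(b), handempty, on(b,e)}
    → {clear(b), handempty, on(b,e), on(e,d), ontable(c)}

== RESULT ==
["clear(b)", "handempty", "on(b,e)", "on(e,d)", "ontable(c)"]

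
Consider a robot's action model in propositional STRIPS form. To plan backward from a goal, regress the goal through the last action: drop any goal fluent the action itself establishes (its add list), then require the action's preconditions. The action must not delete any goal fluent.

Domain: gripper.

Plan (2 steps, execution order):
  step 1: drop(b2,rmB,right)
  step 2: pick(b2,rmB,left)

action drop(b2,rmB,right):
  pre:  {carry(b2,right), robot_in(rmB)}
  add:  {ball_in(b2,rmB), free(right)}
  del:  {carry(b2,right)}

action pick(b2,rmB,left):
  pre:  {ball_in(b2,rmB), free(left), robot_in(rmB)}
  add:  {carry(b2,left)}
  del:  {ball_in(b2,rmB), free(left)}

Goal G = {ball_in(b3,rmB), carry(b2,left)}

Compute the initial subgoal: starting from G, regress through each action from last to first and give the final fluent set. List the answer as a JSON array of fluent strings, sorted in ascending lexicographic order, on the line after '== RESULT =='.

Regress step by step:
  through step 2 (pick(b2,rmB,left)): drop {carry(b2,left)}, keep {ball_in(b3,rmB)}, require {ball_in(b2,rmB), free(left), robot_in(rmB)}
    → {ball_in(b2,rmB), ball_in(b3,rmB), free(left), robot_in(rmB)}
  through step 1 (drop(b2,rmB,right)): drop {ball_in(b2,rmB)}, keep {ball_in(b3,rmB), free(left), robot_in(rmB)}, require {carry(b2,right), robot_in(rmB)}
    → {ball_in(b3,rmB), carry(b2,right), free(left), robot_in(rmB)}

== RESULT ==
["ball_in(b3,rmB)", "carry(b2,right)", "free(left)", "robot_in(rmB)"]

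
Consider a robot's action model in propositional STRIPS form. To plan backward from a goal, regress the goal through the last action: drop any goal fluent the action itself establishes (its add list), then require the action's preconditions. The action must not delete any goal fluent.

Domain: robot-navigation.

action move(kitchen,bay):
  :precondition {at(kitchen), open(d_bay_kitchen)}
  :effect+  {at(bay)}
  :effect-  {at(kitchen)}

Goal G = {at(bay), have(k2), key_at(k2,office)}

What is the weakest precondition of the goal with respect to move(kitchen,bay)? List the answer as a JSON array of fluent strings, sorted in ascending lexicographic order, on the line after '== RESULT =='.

Compute (G \ add) ∪ pre:
  G ∩ del = {}  (empty — regression defined)
  G \ add = {at(bay), have(k2), key_at(k2,office)} \ {at(bay)} = {have(k2), key_at(k2,office)}
  ∪ pre   = {have(k2), key_at(k2,office)} ∪ {at(kitchen), open(d_bay_kitchen)}
          = {at(kitchen), have(k2), key_at(k2,office), open(d_bay_kitchen)}

== RESULT ==
["at(kitchen)", "have(k2)", "key_at(k2,office)", "open(d_bay_kitchen)"]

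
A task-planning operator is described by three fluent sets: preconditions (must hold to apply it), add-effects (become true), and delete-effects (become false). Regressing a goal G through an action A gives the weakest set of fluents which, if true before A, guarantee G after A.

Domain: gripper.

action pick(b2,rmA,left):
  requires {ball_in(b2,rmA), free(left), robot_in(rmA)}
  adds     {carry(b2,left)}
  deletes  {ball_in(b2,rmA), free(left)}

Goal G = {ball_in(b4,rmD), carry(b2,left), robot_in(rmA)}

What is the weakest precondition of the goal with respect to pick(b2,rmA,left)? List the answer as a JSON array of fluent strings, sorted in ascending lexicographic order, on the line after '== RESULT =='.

Regress:
  G ∩ del = {}  (empty — regression defined)
  G \ add = {ball_in(b4,rmD), carry(b2,left), robot_in(rmA)} \ {carry(b2,left)} = {ball_in(b4,rmD), robot_in(rmA)}
  ∪ pre   = {ball_in(b4,rmD), robot_in(rmA)} ∪ {ball_in(b2,rmA), free(left), robot_in(rmA)}
          = {ball_in(b2,rmA), ball_in(b4,rmD), free(left), robot_in(rmA)}

== RESULT ==
["ball_in(b2,rmA)", "ball_in(b4,rmD)", "free(left)", "robot_in(rmA)"]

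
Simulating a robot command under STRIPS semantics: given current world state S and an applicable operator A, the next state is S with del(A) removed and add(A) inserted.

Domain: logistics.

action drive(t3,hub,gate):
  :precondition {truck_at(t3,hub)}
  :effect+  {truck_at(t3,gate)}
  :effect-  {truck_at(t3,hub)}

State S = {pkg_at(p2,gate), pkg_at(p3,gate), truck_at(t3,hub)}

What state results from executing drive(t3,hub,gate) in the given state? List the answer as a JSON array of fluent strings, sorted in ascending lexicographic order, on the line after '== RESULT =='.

Compute (S \ del) ∪ add:
  pre ⊆ S: {truck_at(t3,hub)} ⊆ S  — applicable
  S \ del = {pkg_at(p2,gate), pkg_at(p3,gate)}
  ∪ add   = {pkg_at(p2,gate), pkg_at(p3,gate), truck_at(t3,gate)}

== RESULT ==
["pkg_at(p2,gate)", "pkg_at(p3,gate)", "truck_at(t3,gate)"]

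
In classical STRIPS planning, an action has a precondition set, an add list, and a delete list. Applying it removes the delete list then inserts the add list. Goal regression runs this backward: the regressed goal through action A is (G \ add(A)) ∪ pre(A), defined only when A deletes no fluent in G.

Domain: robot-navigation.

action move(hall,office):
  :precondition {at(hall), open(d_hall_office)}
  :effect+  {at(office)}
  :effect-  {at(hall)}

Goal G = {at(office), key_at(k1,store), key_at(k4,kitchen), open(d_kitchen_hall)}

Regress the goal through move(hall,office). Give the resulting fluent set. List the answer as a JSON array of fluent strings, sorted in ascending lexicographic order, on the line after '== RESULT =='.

Compute (G \ add) ∪ pre:
  G ∩ del = {}  (empty — regression defined)
  G \ add = {at(office), key_at(k1,store), key_at(k4,kitchen), open(d_kitchen_hall)} \ {at(office)} = {key_at(k1,store), key_at(k4,kitchen), open(d_kitchen_hall)}
  ∪ pre   = {key_at(k1,store), key_at(k4,kitchen), open(d_kitchen_hall)} ∪ {at(hall), open(d_hall_office)}
          = {at(hall), key_at(k1,store), key_at(k4,kitchen), open(d_hall_office), open(d_kitchen_hall)}

== RESULT ==
["at(hall)", "key_at(k1,store)", "key_at(k4,kitchen)", "open(d_hall_office)", "open(d_kitchen_hall)"]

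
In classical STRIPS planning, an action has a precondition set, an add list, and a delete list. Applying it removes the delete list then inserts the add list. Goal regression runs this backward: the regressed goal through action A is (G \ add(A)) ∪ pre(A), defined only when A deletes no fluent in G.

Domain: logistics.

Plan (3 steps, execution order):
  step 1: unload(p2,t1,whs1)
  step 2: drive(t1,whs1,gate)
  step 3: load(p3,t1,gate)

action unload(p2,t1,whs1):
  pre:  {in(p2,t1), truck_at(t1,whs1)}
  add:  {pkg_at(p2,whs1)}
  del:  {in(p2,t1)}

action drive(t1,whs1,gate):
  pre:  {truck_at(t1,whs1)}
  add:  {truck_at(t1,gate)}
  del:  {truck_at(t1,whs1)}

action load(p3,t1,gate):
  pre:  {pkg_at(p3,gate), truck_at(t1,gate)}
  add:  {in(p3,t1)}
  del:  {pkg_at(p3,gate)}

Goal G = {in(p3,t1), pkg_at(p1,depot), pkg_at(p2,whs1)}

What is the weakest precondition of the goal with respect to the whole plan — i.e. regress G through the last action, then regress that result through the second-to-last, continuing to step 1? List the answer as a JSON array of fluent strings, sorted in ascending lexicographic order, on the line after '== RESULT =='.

Regress step by step:
  through step 3 (load(p3,t1,gate)): drop {in(p3,t1)}, keep {pkg_at(p1,depot), pkg_at(p2,whs1)}, require {pkg_at(p3,gate), truck_at(t1,gate)}
    → {pkg_at(p1,depot), pkg_at(p2,whs1), pkg_at(p3,gate), truck_at(t1,gate)}
  through step 2 (drive(t1,whs1,gate)): drop {truck_at(t1,gate)}, keep {pkg_at(p1,depot), pkg_at(p2,whs1), pkg_at(p3,gate)}, require {truck_at(t1,whs1)}
    → {pkg_at(p1,depot), pkg_at(p2,whs1), pkg_at(p3,gate), truck_at(t1,whs1)}
  through step 1 (unload(p2,t1,whs1)): drop {pkg_at(p2,whs1)}, keep {pkg_at(p1,depot), pkg_at(p3,gate), truck_at(t1,whs1)}, require {in(p2,t1), truck_at(t1,whs1)}
    → {in(p2,t1), pkg_at(p1,depot), pkg_at(p3,gate), truck_at(t1,whs1)}

== RESULT ==
["in(p2,t1)", "pkg_at(p1,depot)", "pkg_at(p3,gate)", "truck_at(t1,whs1)"]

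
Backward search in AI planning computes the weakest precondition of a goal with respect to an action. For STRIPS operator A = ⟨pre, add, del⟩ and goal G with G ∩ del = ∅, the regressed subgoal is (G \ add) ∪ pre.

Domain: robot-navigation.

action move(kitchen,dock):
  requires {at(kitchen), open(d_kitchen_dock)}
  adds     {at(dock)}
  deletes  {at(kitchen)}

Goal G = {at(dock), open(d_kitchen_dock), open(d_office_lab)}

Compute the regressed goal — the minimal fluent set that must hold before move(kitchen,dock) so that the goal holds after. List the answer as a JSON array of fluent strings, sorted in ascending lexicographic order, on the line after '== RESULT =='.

Compute (G \ add) ∪ pre:
  G ∩ del = {}  (empty — regression defined)
  G \ add = {at(dock), open(d_kitchen_dock), open(d_office_lab)} \ {at(dock)} = {open(d_kitchen_dock), open(d_office_lab)}
  ∪ pre   = {open(d_kitchen_dock), open(d_office_lab)} ∪ {at(kitchen), open(d_kitchen_dock)}
          = {at(kitchen), open(d_kitchen_dock), open(d_office_lab)}

== RESULT ==
["at(kitchen)", "open(d_kitchen_dock)", "open(d_office_lab)"]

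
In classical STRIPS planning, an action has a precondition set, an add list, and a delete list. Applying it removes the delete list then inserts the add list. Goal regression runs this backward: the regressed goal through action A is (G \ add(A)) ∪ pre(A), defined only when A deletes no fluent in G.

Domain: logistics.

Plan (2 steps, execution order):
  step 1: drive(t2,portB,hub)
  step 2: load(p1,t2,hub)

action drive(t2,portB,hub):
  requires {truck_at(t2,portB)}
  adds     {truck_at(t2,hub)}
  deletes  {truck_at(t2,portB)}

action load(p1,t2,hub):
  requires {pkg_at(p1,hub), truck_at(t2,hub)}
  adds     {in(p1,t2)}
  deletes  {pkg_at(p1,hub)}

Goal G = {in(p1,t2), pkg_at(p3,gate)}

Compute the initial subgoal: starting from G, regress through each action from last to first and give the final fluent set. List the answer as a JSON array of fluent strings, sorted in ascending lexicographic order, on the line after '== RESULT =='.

Work backward from the goal:
  through step 2 (load(p1,t2,hub)): drop {in(p1,t2)}, keep {pkg_at(p3,gate)}, require {pkg_at(p1,hub), truck_at(t2,hub)}
    → {pkg_at(p1,hub), pkg_at(p3,gate), truck_at(t2,hub)}
  through step 1 (drive(t2,portB,hub)): drop {truck_at(t2,hub)}, keep {pkg_at(p1,hub), pkg_at(p3,gate)}, require {truck_at(t2,portB)}
    → {pkg_at(p1,hub), pkg_at(p3,gate), truck_at(t2,portB)}

== RESULT ==
["pkg_at(p1,hub)", "pkg_at(p3,gate)", "truck_at(t2,portB)"]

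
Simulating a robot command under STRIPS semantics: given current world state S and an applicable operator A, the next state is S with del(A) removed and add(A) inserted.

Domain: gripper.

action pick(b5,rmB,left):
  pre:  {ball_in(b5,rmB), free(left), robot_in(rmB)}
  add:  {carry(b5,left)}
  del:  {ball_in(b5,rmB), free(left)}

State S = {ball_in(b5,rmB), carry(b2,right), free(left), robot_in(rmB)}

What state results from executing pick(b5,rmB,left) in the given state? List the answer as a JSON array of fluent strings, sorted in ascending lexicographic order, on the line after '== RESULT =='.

Compute (S \ del) ∪ add:
  pre ⊆ S: {ball_in(b5,rmB), free(left), robot_in(rmB)} ⊆ S  — applicable
  S \ del = {carry(b2,right), robot_in(rmB)}
  ∪ add   = {carry(b2,right), carry(b5,left), robot_in(rmB)}

== RESULT ==
["carry(b2,right)", "carry(b5,left)", "robot_in(rmB)"]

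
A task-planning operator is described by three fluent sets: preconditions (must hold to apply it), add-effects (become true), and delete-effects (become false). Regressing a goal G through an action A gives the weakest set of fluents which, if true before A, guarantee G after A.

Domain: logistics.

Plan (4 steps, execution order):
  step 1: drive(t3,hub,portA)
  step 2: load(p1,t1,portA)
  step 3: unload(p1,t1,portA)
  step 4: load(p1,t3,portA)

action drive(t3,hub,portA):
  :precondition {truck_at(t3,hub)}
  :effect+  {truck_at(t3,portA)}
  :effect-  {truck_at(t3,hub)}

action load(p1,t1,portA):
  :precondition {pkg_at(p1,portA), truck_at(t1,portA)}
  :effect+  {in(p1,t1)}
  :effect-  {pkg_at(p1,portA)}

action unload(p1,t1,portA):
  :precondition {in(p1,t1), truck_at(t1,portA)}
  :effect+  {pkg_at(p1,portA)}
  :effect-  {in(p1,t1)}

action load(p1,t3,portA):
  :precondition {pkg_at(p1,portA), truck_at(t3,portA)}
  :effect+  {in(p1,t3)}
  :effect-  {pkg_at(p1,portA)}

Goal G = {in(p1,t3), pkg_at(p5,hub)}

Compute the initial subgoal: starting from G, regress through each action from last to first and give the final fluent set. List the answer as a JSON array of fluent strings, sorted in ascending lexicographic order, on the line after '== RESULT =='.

Work backward from the goal:
  through step 4 (load(p1,t3,portA)): drop {in(p1,t3)}, keep {pkg_at(p5,hub)}, require {pkg_at(p1,portA), truck_at(t3,portA)}
    → {pkg_at(p1,portA), pkg_at(p5,hub), truck_at(t3,portA)}
  through step 3 (unload(p1,t1,portA)): drop {pkg_at(p1,portA)}, keep {pkg_at(p5,hub), truck_at(t3,portA)}, require {in(p1,t1), truck_at(t1,portA)}
    → {in(p1,t1), pkg_at(p5,hub), truck_at(t1,portA), truck_at(t3,portA)}
  through step 2 (load(p1,t1,portA)): drop {in(p1,t1)}, keep {pkg_at(p5,hub), truck_at(t1,portA), truck_at(t3,portA)}, require {pkg_at(p1,portA), truck_at(t1,portA)}
    → {pkg_at(p1,portA), pkg_at(p5,hub), truck_at(t1,portA), truck_at(t3,portA)}
  through step 1 (drive(t3,hub,portA)): drop {truck_at(t3,portA)}, keep {pkg_at(p1,portA), pkg_at(p5,hub), truck_at(t1,portA)}, require {truck_at(t3,hub)}
    → {pkg_at(p1,portA), pkg_at(p5,hub), truck_at(t1,portA), truck_at(t3,hub)}

== RESULT ==
["pkg_at(p1,portA)", "pkg_at(p5,hub)", "truck_at(t1,portA)", "truck_at(t3,hub)"]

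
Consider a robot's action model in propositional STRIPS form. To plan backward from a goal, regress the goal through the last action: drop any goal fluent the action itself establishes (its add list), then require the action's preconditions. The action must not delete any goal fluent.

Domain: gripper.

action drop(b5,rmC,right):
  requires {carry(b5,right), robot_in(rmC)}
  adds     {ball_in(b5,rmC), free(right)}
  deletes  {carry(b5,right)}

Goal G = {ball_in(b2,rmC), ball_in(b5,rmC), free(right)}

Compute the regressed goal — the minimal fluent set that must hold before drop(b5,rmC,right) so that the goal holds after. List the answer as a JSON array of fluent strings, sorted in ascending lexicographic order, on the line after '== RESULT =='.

Regress:
  G ∩ del = {}  (empty — regression defined)
  G \ add = {ball_in(b2,rmC), ball_in(b5,rmC), free(right)} \ {ball_in(b5,rmC), free(right)} = {ball_in(b2,rmC)}
  ∪ pre   = {ball_in(b2,rmC)} ∪ {carry(b5,right), robot_in(rmC)}
          = {ball_in(b2,rmC), carry(b5,right), robot_in(rmC)}

== RESULT ==
["ball_in(b2,rmC)", "carry(b5,right)", "robot_in(rmC)"]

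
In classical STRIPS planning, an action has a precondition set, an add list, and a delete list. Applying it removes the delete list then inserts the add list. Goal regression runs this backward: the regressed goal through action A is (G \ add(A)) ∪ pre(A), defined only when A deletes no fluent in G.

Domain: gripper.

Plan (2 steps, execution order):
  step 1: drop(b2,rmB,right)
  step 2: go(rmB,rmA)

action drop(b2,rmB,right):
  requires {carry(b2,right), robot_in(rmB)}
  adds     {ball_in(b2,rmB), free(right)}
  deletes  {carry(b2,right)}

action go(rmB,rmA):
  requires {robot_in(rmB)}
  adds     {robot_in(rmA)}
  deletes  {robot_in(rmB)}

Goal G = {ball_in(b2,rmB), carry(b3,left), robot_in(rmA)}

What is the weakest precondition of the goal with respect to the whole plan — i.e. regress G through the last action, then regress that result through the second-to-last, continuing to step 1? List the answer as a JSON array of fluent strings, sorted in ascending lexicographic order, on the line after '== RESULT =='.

Work backward from the goal:
  through step 2 (go(rmB,rmA)): drop {robot_in(rmA)}, keep {ball_in(b2,rmB), carry(b3,left)}, require {robot_in(rmB)}
    → {ball_in(b2,rmB), carry(b3,left), robot_in(rmB)}
  through step 1 (drop(b2,rmB,right)): drop {ball_in(b2,rmB)}, keep {carry(b3,left), robot_in(rmB)}, require {carry(b2,right), robot_in(rmB)}
    → {carry(b2,right), carry(b3,left), robot_in(rmB)}

== RESULT ==
["carry(b2,right)", "carry(b3,left)", "robot_in(rmB)"]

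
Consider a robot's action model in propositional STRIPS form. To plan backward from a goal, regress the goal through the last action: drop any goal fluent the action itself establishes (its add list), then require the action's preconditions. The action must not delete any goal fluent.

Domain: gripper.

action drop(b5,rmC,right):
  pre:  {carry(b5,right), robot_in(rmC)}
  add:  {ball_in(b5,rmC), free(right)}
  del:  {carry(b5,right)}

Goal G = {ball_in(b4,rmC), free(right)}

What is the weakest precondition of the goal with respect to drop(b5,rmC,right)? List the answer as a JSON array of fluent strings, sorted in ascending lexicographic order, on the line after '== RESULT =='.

Regress:
  G ∩ del = {}  (empty — regression defined)
  G \ add = {ball_in(b4,rmC), free(right)} \ {ball_in(b5,rmC), free(right)} = {ball_in(b4,rmC)}
  ∪ pre   = {ball_in(b4,rmC)} ∪ {carry(b5,right), robot_in(rmC)}
          = {ball_in(b4,rmC), carry(b5,right), robot_in(rmC)}

== RESULT ==
["ball_in(b4,rmC)", "carry(b5,right)", "robot_in(rmC)"]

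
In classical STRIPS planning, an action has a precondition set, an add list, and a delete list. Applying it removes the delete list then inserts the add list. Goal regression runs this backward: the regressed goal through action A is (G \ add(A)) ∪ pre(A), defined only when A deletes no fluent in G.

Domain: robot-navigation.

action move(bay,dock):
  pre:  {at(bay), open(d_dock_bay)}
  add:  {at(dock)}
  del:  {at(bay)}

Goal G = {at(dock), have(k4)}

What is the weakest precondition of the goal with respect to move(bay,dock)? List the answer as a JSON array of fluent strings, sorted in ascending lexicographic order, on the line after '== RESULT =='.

Compute (G \ add) ∪ pre:
  G ∩ del = {}  (empty — regression defined)
  G \ add = {at(dock), have(k4)} \ {at(dock)} = {have(k4)}
  ∪ pre   = {have(k4)} ∪ {at(bay), open(d_dock_bay)}
          = {at(bay), have(k4), open(d_dock_bay)}

== RESULT ==
["at(bay)", "have(k4)", "open(d_dock_bay)"]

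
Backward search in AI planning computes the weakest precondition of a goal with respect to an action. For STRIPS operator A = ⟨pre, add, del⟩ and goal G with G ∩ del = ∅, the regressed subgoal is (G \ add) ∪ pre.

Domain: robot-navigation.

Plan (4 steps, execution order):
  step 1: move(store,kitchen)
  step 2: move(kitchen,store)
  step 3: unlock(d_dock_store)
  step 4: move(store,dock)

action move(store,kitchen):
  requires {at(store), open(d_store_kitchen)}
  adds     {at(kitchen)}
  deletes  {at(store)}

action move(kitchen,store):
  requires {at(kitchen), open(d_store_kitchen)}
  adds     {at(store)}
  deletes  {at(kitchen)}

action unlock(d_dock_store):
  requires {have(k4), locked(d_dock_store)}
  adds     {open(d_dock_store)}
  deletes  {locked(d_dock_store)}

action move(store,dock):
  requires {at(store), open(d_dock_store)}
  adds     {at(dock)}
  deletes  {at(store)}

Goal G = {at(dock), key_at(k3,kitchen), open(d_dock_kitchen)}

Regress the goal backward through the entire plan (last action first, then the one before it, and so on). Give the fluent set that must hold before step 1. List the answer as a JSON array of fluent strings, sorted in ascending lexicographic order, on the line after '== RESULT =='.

Work backward from the goal:
  through step 4 (move(store,dock)): drop {at(dock)}, keep {key_at(k3,kitchen), open(d_dock_kitchen)}, require {at(store), open(d_dock_store)}
    → {at(store), key_at(k3,kitchen), open(d_dock_kitchen), open(d_dock_store)}
  through step 3 (unlock(d_dock_store)): drop {open(d_dock_store)}, keep {at(store), key_at(k3,kitchen), open(d_dock_kitchen)}, require {have(k4), locked(d_dock_store)}
    → {at(store), have(k4), key_at(k3,kitchen), locked(d_dock_store), open(d_dock_kitchen)}
  through step 2 (move(kitchen,store)): drop {at(store)}, keep {have(k4), key_at(k3,kitchen), locked(d_dock_store), open(d_dock_kitchen)}, require {at(kitchen), open(d_store_kitchen)}
    → {at(kitchen), have(k4), key_at(k3,kitchen), locked(d_dock_store), open(d_dock_kitchen), open(d_store_kitchen)}
  through step 1 (move(store,kitchen)): drop {at(kitchen)}, keep {have(k4), key_at(k3,kitchen), locked(d_dock_store), open(d_dock_kitchen), open(d_store_kitchen)}, require {at(store), open(d_store_kitchen)}
    → {at(store), have(k4), key_at(k3,kitchen), locked(d_dock_store), open(d_dock_kitchen), open(d_store_kitchen)}

== RESULT ==
["at(store)", "have(k4)", "key_at(k3,kitchen)", "locked(d_dock_store)", "open(d_dock_kitchen)", "open(d_store_kitchen)"]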